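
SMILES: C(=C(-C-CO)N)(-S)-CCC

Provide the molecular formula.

Heavy atoms from the SMILES: 7 C, 1 N, 1 O, 1 S.
Implicit hydrogens by atom environment:
  4 × C: 2 H each → 8
  2 × C: no H
  1 × C: 3 H
  1 × N: 2 H
  1 × O: 1 H
  1 × S: 1 H
  Total hydrogens = 15.
Molecular formula: C7H15NOS

C7H15NOS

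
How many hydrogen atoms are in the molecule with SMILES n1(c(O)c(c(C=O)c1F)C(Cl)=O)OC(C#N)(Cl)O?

3

Hydrogens are implicit in SMILES; fill each atom to its normal valence:
  4 × C (aromatic): no H
  3 × C: no H
  3 × O: no H
  2 × Cl: no H
  2 × O: 1 H each → 2
  1 × C: 1 H
  1 × F: no H
  1 × N (aromatic): no H
  1 × N: no H
  Total hydrogens = 3.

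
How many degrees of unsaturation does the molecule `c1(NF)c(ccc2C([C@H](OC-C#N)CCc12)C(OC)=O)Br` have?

Molecular formula from the SMILES: C14H14BrFN2O3.
DoU = (2C + 2 + N − H − X)/2 = (2·14 + 2 + 2 − 14 − 2)/2 = 16/2 = 8.
(Structurally: 2 ring(s) + 6 π bond(s) = 8.)

8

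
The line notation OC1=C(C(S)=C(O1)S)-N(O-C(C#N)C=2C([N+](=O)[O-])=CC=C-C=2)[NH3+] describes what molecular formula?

Heavy atoms from the SMILES: 12 C, 4 N, 5 O, 2 S.
Implicit hydrogens by atom environment:
  6 × C (aromatic): no H
  4 × C (aromatic): 1 H each → 4
  2 × N: no H
  2 × O: no H
  2 × S: 1 H each → 2
  1 × C: 1 H
  1 × C: no H
  1 × N (charge +1): 3 H
  1 × N (charge +1): no H
  1 × O: 1 H
  1 × O (aromatic): no H
  1 × O (charge -1): no H
  Total hydrogens = 11.
Net charge +1.
Molecular formula: C12H11N4O5S2+

C12H11N4O5S2+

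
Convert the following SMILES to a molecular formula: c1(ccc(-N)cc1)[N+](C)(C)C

C9H15N2+

Heavy atoms from the SMILES: 9 C, 2 N.
Implicit hydrogens by atom environment:
  4 × C (aromatic): 1 H each → 4
  3 × C: 3 H each → 9
  2 × C (aromatic): no H
  1 × N: 2 H
  1 × N (charge +1): no H
  Total hydrogens = 15.
Net charge +1.
Molecular formula: C9H15N2+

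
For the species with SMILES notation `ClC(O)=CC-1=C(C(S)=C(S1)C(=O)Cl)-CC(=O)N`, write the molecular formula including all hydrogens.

C9H7Cl2NO3S2

Heavy atoms from the SMILES: 9 C, 2 Cl, 1 N, 3 O, 2 S.
Implicit hydrogens by atom environment:
  4 × C (aromatic): no H
  3 × C: no H
  2 × Cl: no H
  2 × O: no H
  1 × C: 2 H
  1 × C: 1 H
  1 × N: 2 H
  1 × O: 1 H
  1 × S: 1 H
  1 × S (aromatic): no H
  Total hydrogens = 7.
Molecular formula: C9H7Cl2NO3S2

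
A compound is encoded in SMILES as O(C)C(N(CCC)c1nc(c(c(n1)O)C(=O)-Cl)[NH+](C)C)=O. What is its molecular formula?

Heavy atoms from the SMILES: 12 C, 1 Cl, 4 N, 4 O.
Implicit hydrogens by atom environment:
  4 × C: 3 H each → 12
  4 × C (aromatic): no H
  3 × O: no H
  2 × C: 2 H each → 4
  2 × C: no H
  2 × N (aromatic): no H
  1 × Cl: no H
  1 × N (charge +1): 1 H
  1 × N: no H
  1 × O: 1 H
  Total hydrogens = 18.
Net charge +1.
Molecular formula: C12H18ClN4O4+

C12H18ClN4O4+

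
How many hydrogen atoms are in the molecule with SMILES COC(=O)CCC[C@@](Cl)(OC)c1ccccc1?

Hydrogens are implicit in SMILES; fill each atom to its normal valence:
  5 × C (aromatic): 1 H each → 5
  3 × C: 2 H each → 6
  3 × O: no H
  2 × C: 3 H each → 6
  2 × C: no H
  1 × C (aromatic): no H
  1 × Cl: no H
  Total hydrogens = 17.

17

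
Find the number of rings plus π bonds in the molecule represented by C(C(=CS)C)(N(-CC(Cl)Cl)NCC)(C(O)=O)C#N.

Molecular formula from the SMILES: C10H15Cl2N3O2S.
DoU = (2C + 2 + N − H − X)/2 = (2·10 + 2 + 3 − 15 − 2)/2 = 8/2 = 4.
(Structurally: 0 ring(s) + 4 π bond(s) = 4.)

4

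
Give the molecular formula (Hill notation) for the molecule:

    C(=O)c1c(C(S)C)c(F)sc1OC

Heavy atoms from the SMILES: 8 C, 1 F, 2 O, 2 S.
Implicit hydrogens by atom environment:
  4 × C (aromatic): no H
  2 × C: 3 H each → 6
  2 × C: 1 H each → 2
  2 × O: no H
  1 × F: no H
  1 × S: 1 H
  1 × S (aromatic): no H
  Total hydrogens = 9.
Molecular formula: C8H9FO2S2

C8H9FO2S2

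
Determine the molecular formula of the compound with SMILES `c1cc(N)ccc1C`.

Heavy atoms from the SMILES: 7 C, 1 N.
Implicit hydrogens by atom environment:
  4 × C (aromatic): 1 H each → 4
  2 × C (aromatic): no H
  1 × C: 3 H
  1 × N: 2 H
  Total hydrogens = 9.
Molecular formula: C7H9N

C7H9N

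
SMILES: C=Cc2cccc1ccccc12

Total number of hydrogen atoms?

Hydrogens are implicit in SMILES; fill each atom to its normal valence:
  7 × C (aromatic): 1 H each → 7
  3 × C (aromatic): no H
  1 × C: 2 H
  1 × C: 1 H
  Total hydrogens = 10.

10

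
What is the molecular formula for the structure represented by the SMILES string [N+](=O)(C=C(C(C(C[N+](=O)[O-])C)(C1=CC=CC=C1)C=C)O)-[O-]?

Heavy atoms from the SMILES: 14 C, 2 N, 5 O.
Implicit hydrogens by atom environment:
  5 × C (aromatic): 1 H each → 5
  3 × C: 1 H each → 3
  2 × C: 2 H each → 4
  2 × C: no H
  2 × N (charge +1): no H
  2 × O: no H
  2 × O (charge -1): no H
  1 × C: 3 H
  1 × C (aromatic): no H
  1 × O: 1 H
  Total hydrogens = 16.
Molecular formula: C14H16N2O5

C14H16N2O5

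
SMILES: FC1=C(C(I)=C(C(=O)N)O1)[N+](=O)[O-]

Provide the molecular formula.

Heavy atoms from the SMILES: 5 C, 1 F, 1 I, 2 N, 4 O.
Implicit hydrogens by atom environment:
  4 × C (aromatic): no H
  2 × O: no H
  1 × C: no H
  1 × F: no H
  1 × I: no H
  1 × N: 2 H
  1 × N (charge +1): no H
  1 × O (aromatic): no H
  1 × O (charge -1): no H
  Total hydrogens = 2.
Molecular formula: C5H2FIN2O4

C5H2FIN2O4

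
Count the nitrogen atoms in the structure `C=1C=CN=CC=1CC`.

1

The symbol for nitrogen appears 1 time in the SMILES.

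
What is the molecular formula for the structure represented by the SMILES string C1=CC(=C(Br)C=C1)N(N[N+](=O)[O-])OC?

Heavy atoms from the SMILES: 1 Br, 7 C, 3 N, 3 O.
Implicit hydrogens by atom environment:
  4 × C (aromatic): 1 H each → 4
  2 × C (aromatic): no H
  2 × O: no H
  1 × Br: no H
  1 × C: 3 H
  1 × N: 1 H
  1 × N: no H
  1 × N (charge +1): no H
  1 × O (charge -1): no H
  Total hydrogens = 8.
Molecular formula: C7H8BrN3O3

C7H8BrN3O3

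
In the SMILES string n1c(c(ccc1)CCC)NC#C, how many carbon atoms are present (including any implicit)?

The symbol for carbon appears 10 times in the SMILES. Lowercase c denotes aromatic carbon and counts toward C.

10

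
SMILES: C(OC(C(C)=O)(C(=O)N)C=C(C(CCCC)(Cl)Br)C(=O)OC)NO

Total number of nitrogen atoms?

The symbol for nitrogen appears 2 times in the SMILES.

2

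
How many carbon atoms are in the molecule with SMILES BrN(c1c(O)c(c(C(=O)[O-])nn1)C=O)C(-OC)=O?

The symbol for carbon appears 8 times in the SMILES. Lowercase c denotes aromatic carbon and counts toward C.

8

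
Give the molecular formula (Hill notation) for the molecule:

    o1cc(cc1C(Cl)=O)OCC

Heavy atoms from the SMILES: 7 C, 1 Cl, 3 O.
Implicit hydrogens by atom environment:
  2 × C (aromatic): 1 H each → 2
  2 × C (aromatic): no H
  2 × O: no H
  1 × C: 3 H
  1 × C: 2 H
  1 × C: no H
  1 × Cl: no H
  1 × O (aromatic): no H
  Total hydrogens = 7.
Molecular formula: C7H7ClO3

C7H7ClO3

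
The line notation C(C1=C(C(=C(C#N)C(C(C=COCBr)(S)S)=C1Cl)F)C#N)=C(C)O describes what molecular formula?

C15H11BrClFN2O2S2

Heavy atoms from the SMILES: 1 Br, 15 C, 1 Cl, 1 F, 2 N, 2 O, 2 S.
Implicit hydrogens by atom environment:
  6 × C (aromatic): no H
  4 × C: no H
  3 × C: 1 H each → 3
  2 × N: no H
  2 × S: 1 H each → 2
  1 × Br: no H
  1 × C: 3 H
  1 × C: 2 H
  1 × Cl: no H
  1 × F: no H
  1 × O: 1 H
  1 × O: no H
  Total hydrogens = 11.
Molecular formula: C15H11BrClFN2O2S2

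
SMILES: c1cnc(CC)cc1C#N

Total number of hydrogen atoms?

Hydrogens are implicit in SMILES; fill each atom to its normal valence:
  3 × C (aromatic): 1 H each → 3
  2 × C (aromatic): no H
  1 × C: 3 H
  1 × C: 2 H
  1 × C: no H
  1 × N (aromatic): no H
  1 × N: no H
  Total hydrogens = 8.

8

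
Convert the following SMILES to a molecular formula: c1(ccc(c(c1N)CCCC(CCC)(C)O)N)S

Heavy atoms from the SMILES: 14 C, 2 N, 1 O, 1 S.
Implicit hydrogens by atom environment:
  5 × C: 2 H each → 10
  4 × C (aromatic): no H
  2 × C: 3 H each → 6
  2 × C (aromatic): 1 H each → 2
  2 × N: 2 H each → 4
  1 × C: no H
  1 × O: 1 H
  1 × S: 1 H
  Total hydrogens = 24.
Molecular formula: C14H24N2OS

C14H24N2OS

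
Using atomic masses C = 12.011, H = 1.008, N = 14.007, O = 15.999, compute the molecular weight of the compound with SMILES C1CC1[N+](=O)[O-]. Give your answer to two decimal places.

Molecular formula: C3H5NO2.
M = 3×12.011 + 5×1.008 + 1×14.007 + 2×15.999 = 87.08 g/mol.

87.08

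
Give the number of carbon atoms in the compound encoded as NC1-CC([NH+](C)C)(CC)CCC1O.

The symbol for carbon appears 10 times in the SMILES.

10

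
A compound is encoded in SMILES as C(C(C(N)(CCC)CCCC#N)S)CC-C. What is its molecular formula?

Heavy atoms from the SMILES: 13 C, 2 N, 1 S.
Implicit hydrogens by atom environment:
  8 × C: 2 H each → 16
  2 × C: 3 H each → 6
  2 × C: no H
  1 × C: 1 H
  1 × N: 2 H
  1 × N: no H
  1 × S: 1 H
  Total hydrogens = 26.
Molecular formula: C13H26N2S

C13H26N2S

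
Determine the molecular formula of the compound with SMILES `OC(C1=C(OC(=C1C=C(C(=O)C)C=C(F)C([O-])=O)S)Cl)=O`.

Heavy atoms from the SMILES: 12 C, 1 Cl, 1 F, 6 O, 1 S.
Implicit hydrogens by atom environment:
  5 × C: no H
  4 × C (aromatic): no H
  3 × O: no H
  2 × C: 1 H each → 2
  1 × C: 3 H
  1 × Cl: no H
  1 × F: no H
  1 × O: 1 H
  1 × O (aromatic): no H
  1 × O (charge -1): no H
  1 × S: 1 H
  Total hydrogens = 7.
Net charge -1.
Molecular formula: C12H7ClFO6S-

C12H7ClFO6S-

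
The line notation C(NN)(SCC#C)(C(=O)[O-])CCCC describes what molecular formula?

C9H15N2O2S-

Heavy atoms from the SMILES: 9 C, 2 N, 2 O, 1 S.
Implicit hydrogens by atom environment:
  4 × C: 2 H each → 8
  3 × C: no H
  1 × C: 3 H
  1 × C: 1 H
  1 × N: 2 H
  1 × N: 1 H
  1 × O: no H
  1 × O (charge -1): no H
  1 × S: no H
  Total hydrogens = 15.
Net charge -1.
Molecular formula: C9H15N2O2S-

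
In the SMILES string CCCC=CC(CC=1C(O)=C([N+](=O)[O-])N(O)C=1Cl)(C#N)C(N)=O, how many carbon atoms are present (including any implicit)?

13

The symbol for carbon appears 13 times in the SMILES. (Cl is a single chlorine, not C + l.)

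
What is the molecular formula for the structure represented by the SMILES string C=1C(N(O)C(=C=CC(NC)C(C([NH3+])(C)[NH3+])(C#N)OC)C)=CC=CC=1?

[C17H27N5O2]2+

Heavy atoms from the SMILES: 17 C, 5 N, 2 O.
Implicit hydrogens by atom environment:
  5 × C (aromatic): 1 H each → 5
  5 × C: no H
  4 × C: 3 H each → 12
  2 × C: 1 H each → 2
  2 × N (charge +1): 3 H each → 6
  2 × N: no H
  1 × C (aromatic): no H
  1 × N: 1 H
  1 × O: 1 H
  1 × O: no H
  Total hydrogens = 27.
Net charge +2.
Molecular formula: [C17H27N5O2]2+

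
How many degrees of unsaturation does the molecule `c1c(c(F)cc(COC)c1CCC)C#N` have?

6

Molecular formula from the SMILES: C12H14FNO.
DoU = (2C + 2 + N − H − X)/2 = (2·12 + 2 + 1 − 14 − 1)/2 = 12/2 = 6.
(Structurally: 1 ring(s) + 5 π bond(s) = 6.)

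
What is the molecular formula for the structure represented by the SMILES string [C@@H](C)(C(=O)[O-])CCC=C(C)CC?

C10H17O2-

Heavy atoms from the SMILES: 10 C, 2 O.
Implicit hydrogens by atom environment:
  3 × C: 3 H each → 9
  3 × C: 2 H each → 6
  2 × C: 1 H each → 2
  2 × C: no H
  1 × O: no H
  1 × O (charge -1): no H
  Total hydrogens = 17.
Net charge -1.
Molecular formula: C10H17O2-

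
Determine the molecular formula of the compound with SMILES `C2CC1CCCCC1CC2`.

Heavy atoms from the SMILES: 10 C.
Implicit hydrogens by atom environment:
  8 × C: 2 H each → 16
  2 × C: 1 H each → 2
  Total hydrogens = 18.
Molecular formula: C10H18

C10H18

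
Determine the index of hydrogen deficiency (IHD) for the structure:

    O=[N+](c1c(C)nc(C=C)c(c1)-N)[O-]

6

Molecular formula from the SMILES: C8H9N3O2.
DoU = (2C + 2 + N − H − X)/2 = (2·8 + 2 + 3 − 9 − 0)/2 = 12/2 = 6.
(Structurally: 1 ring(s) + 5 π bond(s) = 6.)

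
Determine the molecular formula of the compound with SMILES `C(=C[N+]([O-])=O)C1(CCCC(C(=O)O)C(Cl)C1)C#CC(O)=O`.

Heavy atoms from the SMILES: 13 C, 1 Cl, 1 N, 6 O.
Implicit hydrogens by atom environment:
  5 × C: no H
  4 × C: 2 H each → 8
  4 × C: 1 H each → 4
  3 × O: no H
  2 × O: 1 H each → 2
  1 × Cl: no H
  1 × N (charge +1): no H
  1 × O (charge -1): no H
  Total hydrogens = 14.
Molecular formula: C13H14ClNO6

C13H14ClNO6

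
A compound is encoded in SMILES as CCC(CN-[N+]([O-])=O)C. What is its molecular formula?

Heavy atoms from the SMILES: 5 C, 2 N, 2 O.
Implicit hydrogens by atom environment:
  2 × C: 3 H each → 6
  2 × C: 2 H each → 4
  1 × C: 1 H
  1 × N: 1 H
  1 × N (charge +1): no H
  1 × O: no H
  1 × O (charge -1): no H
  Total hydrogens = 12.
Molecular formula: C5H12N2O2

C5H12N2O2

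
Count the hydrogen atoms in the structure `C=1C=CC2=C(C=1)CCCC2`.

12

Hydrogens are implicit in SMILES; fill each atom to its normal valence:
  4 × C: 2 H each → 8
  4 × C (aromatic): 1 H each → 4
  2 × C (aromatic): no H
  Total hydrogens = 12.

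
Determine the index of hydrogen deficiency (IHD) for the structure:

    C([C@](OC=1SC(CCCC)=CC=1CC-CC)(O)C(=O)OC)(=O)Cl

5

Molecular formula from the SMILES: C16H23ClO5S.
DoU = (2C + 2 + N − H − X)/2 = (2·16 + 2 + 0 − 23 − 1)/2 = 10/2 = 5.
(Structurally: 1 ring(s) + 4 π bond(s) = 5.)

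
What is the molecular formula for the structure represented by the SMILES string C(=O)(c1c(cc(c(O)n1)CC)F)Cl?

C8H7ClFNO2

Heavy atoms from the SMILES: 8 C, 1 Cl, 1 F, 1 N, 2 O.
Implicit hydrogens by atom environment:
  4 × C (aromatic): no H
  1 × C: 3 H
  1 × C: 2 H
  1 × C (aromatic): 1 H
  1 × C: no H
  1 × Cl: no H
  1 × F: no H
  1 × N (aromatic): no H
  1 × O: 1 H
  1 × O: no H
  Total hydrogens = 7.
Molecular formula: C8H7ClFNO2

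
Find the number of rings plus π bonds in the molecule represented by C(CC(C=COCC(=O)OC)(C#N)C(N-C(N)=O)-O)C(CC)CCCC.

Molecular formula from the SMILES: C18H31N3O5.
DoU = (2C + 2 + N − H − X)/2 = (2·18 + 2 + 3 − 31 − 0)/2 = 10/2 = 5.
(Structurally: 0 ring(s) + 5 π bond(s) = 5.)

5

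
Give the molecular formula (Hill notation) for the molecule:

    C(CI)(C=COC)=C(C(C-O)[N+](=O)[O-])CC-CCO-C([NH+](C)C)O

C15H28IN2O6+

Heavy atoms from the SMILES: 15 C, 1 I, 2 N, 6 O.
Implicit hydrogens by atom environment:
  6 × C: 2 H each → 12
  4 × C: 1 H each → 4
  3 × C: 3 H each → 9
  3 × O: no H
  2 × C: no H
  2 × O: 1 H each → 2
  1 × I: no H
  1 × N (charge +1): 1 H
  1 × N (charge +1): no H
  1 × O (charge -1): no H
  Total hydrogens = 28.
Net charge +1.
Molecular formula: C15H28IN2O6+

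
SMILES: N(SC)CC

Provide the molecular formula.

C3H9NS

Heavy atoms from the SMILES: 3 C, 1 N, 1 S.
Implicit hydrogens by atom environment:
  2 × C: 3 H each → 6
  1 × C: 2 H
  1 × N: 1 H
  1 × S: no H
  Total hydrogens = 9.
Molecular formula: C3H9NS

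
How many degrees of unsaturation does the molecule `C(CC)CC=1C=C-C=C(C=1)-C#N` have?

6

Molecular formula from the SMILES: C11H13N.
DoU = (2C + 2 + N − H − X)/2 = (2·11 + 2 + 1 − 13 − 0)/2 = 12/2 = 6.
(Structurally: 1 ring(s) + 5 π bond(s) = 6.)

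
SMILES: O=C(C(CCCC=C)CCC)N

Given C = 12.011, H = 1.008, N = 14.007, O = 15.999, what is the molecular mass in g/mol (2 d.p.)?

169.27

Molecular formula: C10H19NO.
M = 10×12.011 + 19×1.008 + 1×14.007 + 1×15.999 = 169.27 g/mol.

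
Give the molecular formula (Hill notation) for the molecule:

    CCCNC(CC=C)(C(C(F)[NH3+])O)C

Heavy atoms from the SMILES: 10 C, 1 F, 2 N, 1 O.
Implicit hydrogens by atom environment:
  4 × C: 2 H each → 8
  3 × C: 1 H each → 3
  2 × C: 3 H each → 6
  1 × C: no H
  1 × F: no H
  1 × N (charge +1): 3 H
  1 × N: 1 H
  1 × O: 1 H
  Total hydrogens = 22.
Net charge +1.
Molecular formula: C10H22FN2O+

C10H22FN2O+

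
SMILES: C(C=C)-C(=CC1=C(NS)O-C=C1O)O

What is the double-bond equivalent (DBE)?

Molecular formula from the SMILES: C9H11NO3S.
DoU = (2C + 2 + N − H − X)/2 = (2·9 + 2 + 1 − 11 − 0)/2 = 10/2 = 5.
(Structurally: 1 ring(s) + 4 π bond(s) = 5.)

5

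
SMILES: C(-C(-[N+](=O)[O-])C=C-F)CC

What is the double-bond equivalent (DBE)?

Molecular formula from the SMILES: C6H10FNO2.
DoU = (2C + 2 + N − H − X)/2 = (2·6 + 2 + 1 − 10 − 1)/2 = 4/2 = 2.
(Structurally: 0 ring(s) + 2 π bond(s) = 2.)

2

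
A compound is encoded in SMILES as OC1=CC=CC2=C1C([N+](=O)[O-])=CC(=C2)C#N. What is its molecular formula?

Heavy atoms from the SMILES: 11 C, 2 N, 3 O.
Implicit hydrogens by atom environment:
  5 × C (aromatic): 1 H each → 5
  5 × C (aromatic): no H
  1 × C: no H
  1 × N (charge +1): no H
  1 × N: no H
  1 × O: 1 H
  1 × O: no H
  1 × O (charge -1): no H
  Total hydrogens = 6.
Molecular formula: C11H6N2O3

C11H6N2O3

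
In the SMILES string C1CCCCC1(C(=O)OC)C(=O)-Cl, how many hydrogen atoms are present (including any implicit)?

Hydrogens are implicit in SMILES; fill each atom to its normal valence:
  5 × C: 2 H each → 10
  3 × C: no H
  3 × O: no H
  1 × C: 3 H
  1 × Cl: no H
  Total hydrogens = 13.

13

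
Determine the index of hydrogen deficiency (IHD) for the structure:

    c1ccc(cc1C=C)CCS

5

Molecular formula from the SMILES: C10H12S.
DoU = (2C + 2 + N − H − X)/2 = (2·10 + 2 + 0 − 12 − 0)/2 = 10/2 = 5.
(Structurally: 1 ring(s) + 4 π bond(s) = 5.)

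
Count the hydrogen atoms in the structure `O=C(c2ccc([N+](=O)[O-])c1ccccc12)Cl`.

6

Hydrogens are implicit in SMILES; fill each atom to its normal valence:
  6 × C (aromatic): 1 H each → 6
  4 × C (aromatic): no H
  2 × O: no H
  1 × C: no H
  1 × Cl: no H
  1 × N (charge +1): no H
  1 × O (charge -1): no H
  Total hydrogens = 6.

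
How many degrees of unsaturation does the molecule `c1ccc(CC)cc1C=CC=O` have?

6

Molecular formula from the SMILES: C11H12O.
DoU = (2C + 2 + N − H − X)/2 = (2·11 + 2 + 0 − 12 − 0)/2 = 12/2 = 6.
(Structurally: 1 ring(s) + 5 π bond(s) = 6.)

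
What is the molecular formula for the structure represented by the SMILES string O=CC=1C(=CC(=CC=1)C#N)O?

Heavy atoms from the SMILES: 8 C, 1 N, 2 O.
Implicit hydrogens by atom environment:
  3 × C (aromatic): 1 H each → 3
  3 × C (aromatic): no H
  1 × C: 1 H
  1 × C: no H
  1 × N: no H
  1 × O: 1 H
  1 × O: no H
  Total hydrogens = 5.
Molecular formula: C8H5NO2

C8H5NO2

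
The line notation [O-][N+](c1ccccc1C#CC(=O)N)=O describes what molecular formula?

Heavy atoms from the SMILES: 9 C, 2 N, 3 O.
Implicit hydrogens by atom environment:
  4 × C (aromatic): 1 H each → 4
  3 × C: no H
  2 × C (aromatic): no H
  2 × O: no H
  1 × N: 2 H
  1 × N (charge +1): no H
  1 × O (charge -1): no H
  Total hydrogens = 6.
Molecular formula: C9H6N2O3

C9H6N2O3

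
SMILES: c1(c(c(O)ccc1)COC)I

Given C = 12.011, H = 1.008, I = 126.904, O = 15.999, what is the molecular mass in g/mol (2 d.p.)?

264.06

Molecular formula: C8H9IO2.
M = 8×12.011 + 9×1.008 + 1×126.904 + 2×15.999 = 264.06 g/mol.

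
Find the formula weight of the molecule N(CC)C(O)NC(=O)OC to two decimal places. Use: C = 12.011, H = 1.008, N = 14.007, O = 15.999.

Molecular formula: C5H12N2O3.
M = 5×12.011 + 12×1.008 + 2×14.007 + 3×15.999 = 148.16 g/mol.

148.16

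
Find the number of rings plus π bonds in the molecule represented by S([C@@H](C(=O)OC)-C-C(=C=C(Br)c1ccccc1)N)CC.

Molecular formula from the SMILES: C15H18BrNO2S.
DoU = (2C + 2 + N − H − X)/2 = (2·15 + 2 + 1 − 18 − 1)/2 = 14/2 = 7.
(Structurally: 1 ring(s) + 6 π bond(s) = 7.)

7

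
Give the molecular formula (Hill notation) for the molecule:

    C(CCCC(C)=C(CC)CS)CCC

C13H26S

Heavy atoms from the SMILES: 13 C, 1 S.
Implicit hydrogens by atom environment:
  8 × C: 2 H each → 16
  3 × C: 3 H each → 9
  2 × C: no H
  1 × S: 1 H
  Total hydrogens = 26.
Molecular formula: C13H26S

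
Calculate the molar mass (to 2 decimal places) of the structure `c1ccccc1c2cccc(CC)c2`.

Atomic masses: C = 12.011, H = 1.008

Molecular formula: C14H14.
M = 14×12.011 + 14×1.008 = 182.27 g/mol.

182.27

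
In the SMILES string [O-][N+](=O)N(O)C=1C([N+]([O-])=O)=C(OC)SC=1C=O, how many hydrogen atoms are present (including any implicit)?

Hydrogens are implicit in SMILES; fill each atom to its normal valence:
  4 × C (aromatic): no H
  4 × O: no H
  2 × N (charge +1): no H
  2 × O (charge -1): no H
  1 × C: 3 H
  1 × C: 1 H
  1 × N: no H
  1 × O: 1 H
  1 × S (aromatic): no H
  Total hydrogens = 5.

5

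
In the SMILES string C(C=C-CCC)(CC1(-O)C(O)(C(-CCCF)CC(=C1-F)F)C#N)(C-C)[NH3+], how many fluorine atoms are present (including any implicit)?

3

The symbol for fluorine appears 3 times in the SMILES.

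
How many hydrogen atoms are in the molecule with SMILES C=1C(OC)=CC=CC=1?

8

Hydrogens are implicit in SMILES; fill each atom to its normal valence:
  5 × C (aromatic): 1 H each → 5
  1 × C: 3 H
  1 × C (aromatic): no H
  1 × O: no H
  Total hydrogens = 8.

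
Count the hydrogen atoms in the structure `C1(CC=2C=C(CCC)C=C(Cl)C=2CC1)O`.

Hydrogens are implicit in SMILES; fill each atom to its normal valence:
  5 × C: 2 H each → 10
  4 × C (aromatic): no H
  2 × C (aromatic): 1 H each → 2
  1 × C: 3 H
  1 × C: 1 H
  1 × Cl: no H
  1 × O: 1 H
  Total hydrogens = 17.

17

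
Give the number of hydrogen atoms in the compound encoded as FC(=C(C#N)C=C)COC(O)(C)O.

10

Hydrogens are implicit in SMILES; fill each atom to its normal valence:
  4 × C: no H
  2 × C: 2 H each → 4
  2 × O: 1 H each → 2
  1 × C: 3 H
  1 × C: 1 H
  1 × F: no H
  1 × N: no H
  1 × O: no H
  Total hydrogens = 10.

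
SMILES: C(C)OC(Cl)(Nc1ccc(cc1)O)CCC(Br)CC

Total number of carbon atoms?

14

The symbol for carbon appears 14 times in the SMILES. Lowercase c denotes aromatic carbon and counts toward C.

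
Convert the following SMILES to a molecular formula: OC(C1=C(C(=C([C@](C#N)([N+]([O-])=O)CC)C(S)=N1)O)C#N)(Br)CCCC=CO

Heavy atoms from the SMILES: 1 Br, 16 C, 4 N, 5 O, 1 S.
Implicit hydrogens by atom environment:
  5 × C (aromatic): no H
  4 × C: 2 H each → 8
  4 × C: no H
  3 × O: 1 H each → 3
  2 × C: 1 H each → 2
  2 × N: no H
  1 × Br: no H
  1 × C: 3 H
  1 × N (aromatic): no H
  1 × N (charge +1): no H
  1 × O: no H
  1 × O (charge -1): no H
  1 × S: 1 H
  Total hydrogens = 17.
Molecular formula: C16H17BrN4O5S

C16H17BrN4O5S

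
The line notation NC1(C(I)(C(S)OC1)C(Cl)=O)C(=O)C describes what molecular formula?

Heavy atoms from the SMILES: 7 C, 1 Cl, 1 I, 1 N, 3 O, 1 S.
Implicit hydrogens by atom environment:
  4 × C: no H
  3 × O: no H
  1 × C: 3 H
  1 × C: 2 H
  1 × C: 1 H
  1 × Cl: no H
  1 × I: no H
  1 × N: 2 H
  1 × S: 1 H
  Total hydrogens = 9.
Molecular formula: C7H9ClINO3S

C7H9ClINO3S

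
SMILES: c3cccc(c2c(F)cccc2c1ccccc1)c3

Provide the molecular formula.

C18H13F

Heavy atoms from the SMILES: 18 C, 1 F.
Implicit hydrogens by atom environment:
  13 × C (aromatic): 1 H each → 13
  5 × C (aromatic): no H
  1 × F: no H
  Total hydrogens = 13.
Molecular formula: C18H13F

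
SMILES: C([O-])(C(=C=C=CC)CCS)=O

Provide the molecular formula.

C8H9O2S-

Heavy atoms from the SMILES: 8 C, 2 O, 1 S.
Implicit hydrogens by atom environment:
  4 × C: no H
  2 × C: 2 H each → 4
  1 × C: 3 H
  1 × C: 1 H
  1 × O: no H
  1 × O (charge -1): no H
  1 × S: 1 H
  Total hydrogens = 9.
Net charge -1.
Molecular formula: C8H9O2S-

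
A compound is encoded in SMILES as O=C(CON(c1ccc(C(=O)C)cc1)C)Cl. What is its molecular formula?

C11H12ClNO3

Heavy atoms from the SMILES: 11 C, 1 Cl, 1 N, 3 O.
Implicit hydrogens by atom environment:
  4 × C (aromatic): 1 H each → 4
  3 × O: no H
  2 × C: 3 H each → 6
  2 × C (aromatic): no H
  2 × C: no H
  1 × C: 2 H
  1 × Cl: no H
  1 × N: no H
  Total hydrogens = 12.
Molecular formula: C11H12ClNO3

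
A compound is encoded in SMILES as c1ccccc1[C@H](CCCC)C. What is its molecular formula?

C12H18

Heavy atoms from the SMILES: 12 C.
Implicit hydrogens by atom environment:
  5 × C (aromatic): 1 H each → 5
  3 × C: 2 H each → 6
  2 × C: 3 H each → 6
  1 × C: 1 H
  1 × C (aromatic): no H
  Total hydrogens = 18.
Molecular formula: C12H18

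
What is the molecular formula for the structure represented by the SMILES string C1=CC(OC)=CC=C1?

C7H8O

Heavy atoms from the SMILES: 7 C, 1 O.
Implicit hydrogens by atom environment:
  5 × C (aromatic): 1 H each → 5
  1 × C: 3 H
  1 × C (aromatic): no H
  1 × O: no H
  Total hydrogens = 8.
Molecular formula: C7H8O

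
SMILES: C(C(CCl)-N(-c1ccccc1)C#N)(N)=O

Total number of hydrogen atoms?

10

Hydrogens are implicit in SMILES; fill each atom to its normal valence:
  5 × C (aromatic): 1 H each → 5
  2 × C: no H
  2 × N: no H
  1 × C: 2 H
  1 × C: 1 H
  1 × C (aromatic): no H
  1 × Cl: no H
  1 × N: 2 H
  1 × O: no H
  Total hydrogens = 10.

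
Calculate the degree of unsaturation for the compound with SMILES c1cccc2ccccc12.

7

Molecular formula from the SMILES: C10H8.
DoU = (2C + 2 + N − H − X)/2 = (2·10 + 2 + 0 − 8 − 0)/2 = 14/2 = 7.
(Structurally: 2 ring(s) + 5 π bond(s) = 7.)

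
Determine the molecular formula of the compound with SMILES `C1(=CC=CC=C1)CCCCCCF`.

Heavy atoms from the SMILES: 12 C, 1 F.
Implicit hydrogens by atom environment:
  6 × C: 2 H each → 12
  5 × C (aromatic): 1 H each → 5
  1 × C (aromatic): no H
  1 × F: no H
  Total hydrogens = 17.
Molecular formula: C12H17F

C12H17F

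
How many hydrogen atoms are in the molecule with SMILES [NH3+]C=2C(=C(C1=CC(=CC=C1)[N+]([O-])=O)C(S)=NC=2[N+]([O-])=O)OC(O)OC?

Hydrogens are implicit in SMILES; fill each atom to its normal valence:
  7 × C (aromatic): no H
  4 × C (aromatic): 1 H each → 4
  4 × O: no H
  2 × N (charge +1): no H
  2 × O (charge -1): no H
  1 × C: 3 H
  1 × C: 1 H
  1 × N (charge +1): 3 H
  1 × N (aromatic): no H
  1 × O: 1 H
  1 × S: 1 H
  Total hydrogens = 13.

13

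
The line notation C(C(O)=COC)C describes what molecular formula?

C5H10O2

Heavy atoms from the SMILES: 5 C, 2 O.
Implicit hydrogens by atom environment:
  2 × C: 3 H each → 6
  1 × C: 2 H
  1 × C: 1 H
  1 × C: no H
  1 × O: 1 H
  1 × O: no H
  Total hydrogens = 10.
Molecular formula: C5H10O2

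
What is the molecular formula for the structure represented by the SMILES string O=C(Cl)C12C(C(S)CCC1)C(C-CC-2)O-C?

C12H19ClO2S

Heavy atoms from the SMILES: 12 C, 1 Cl, 2 O, 1 S.
Implicit hydrogens by atom environment:
  6 × C: 2 H each → 12
  3 × C: 1 H each → 3
  2 × C: no H
  2 × O: no H
  1 × C: 3 H
  1 × Cl: no H
  1 × S: 1 H
  Total hydrogens = 19.
Molecular formula: C12H19ClO2S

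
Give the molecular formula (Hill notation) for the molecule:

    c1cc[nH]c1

Heavy atoms from the SMILES: 4 C, 1 N.
Implicit hydrogens by atom environment:
  4 × C (aromatic): 1 H each → 4
  1 × N (aromatic): 1 H
  Total hydrogens = 5.
Molecular formula: C4H5N

C4H5N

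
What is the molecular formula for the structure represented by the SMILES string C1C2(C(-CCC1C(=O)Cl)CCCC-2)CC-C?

C14H23ClO

Heavy atoms from the SMILES: 14 C, 1 Cl, 1 O.
Implicit hydrogens by atom environment:
  9 × C: 2 H each → 18
  2 × C: 1 H each → 2
  2 × C: no H
  1 × C: 3 H
  1 × Cl: no H
  1 × O: no H
  Total hydrogens = 23.
Molecular formula: C14H23ClO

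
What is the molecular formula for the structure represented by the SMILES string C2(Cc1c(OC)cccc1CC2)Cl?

C11H13ClO

Heavy atoms from the SMILES: 11 C, 1 Cl, 1 O.
Implicit hydrogens by atom environment:
  3 × C: 2 H each → 6
  3 × C (aromatic): 1 H each → 3
  3 × C (aromatic): no H
  1 × C: 3 H
  1 × C: 1 H
  1 × Cl: no H
  1 × O: no H
  Total hydrogens = 13.
Molecular formula: C11H13ClO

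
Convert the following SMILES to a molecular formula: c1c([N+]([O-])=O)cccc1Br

C6H4BrNO2

Heavy atoms from the SMILES: 1 Br, 6 C, 1 N, 2 O.
Implicit hydrogens by atom environment:
  4 × C (aromatic): 1 H each → 4
  2 × C (aromatic): no H
  1 × Br: no H
  1 × N (charge +1): no H
  1 × O: no H
  1 × O (charge -1): no H
  Total hydrogens = 4.
Molecular formula: C6H4BrNO2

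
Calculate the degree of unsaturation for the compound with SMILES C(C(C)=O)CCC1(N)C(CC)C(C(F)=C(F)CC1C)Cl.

Molecular formula from the SMILES: C15H24ClF2NO.
DoU = (2C + 2 + N − H − X)/2 = (2·15 + 2 + 1 − 24 − 3)/2 = 6/2 = 3.
(Structurally: 1 ring(s) + 2 π bond(s) = 3.)

3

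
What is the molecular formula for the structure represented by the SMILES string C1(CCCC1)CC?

Heavy atoms from the SMILES: 7 C.
Implicit hydrogens by atom environment:
  5 × C: 2 H each → 10
  1 × C: 3 H
  1 × C: 1 H
  Total hydrogens = 14.
Molecular formula: C7H14

C7H14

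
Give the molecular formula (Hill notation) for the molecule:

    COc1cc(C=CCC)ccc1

C11H14O

Heavy atoms from the SMILES: 11 C, 1 O.
Implicit hydrogens by atom environment:
  4 × C (aromatic): 1 H each → 4
  2 × C: 3 H each → 6
  2 × C: 1 H each → 2
  2 × C (aromatic): no H
  1 × C: 2 H
  1 × O: no H
  Total hydrogens = 14.
Molecular formula: C11H14O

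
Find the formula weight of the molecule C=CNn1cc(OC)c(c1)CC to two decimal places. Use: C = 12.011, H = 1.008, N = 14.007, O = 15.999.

166.22

Molecular formula: C9H14N2O.
M = 9×12.011 + 14×1.008 + 2×14.007 + 1×15.999 = 166.22 g/mol.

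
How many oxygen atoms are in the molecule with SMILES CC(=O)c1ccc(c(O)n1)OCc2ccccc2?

The symbol for oxygen appears 3 times in the SMILES.

3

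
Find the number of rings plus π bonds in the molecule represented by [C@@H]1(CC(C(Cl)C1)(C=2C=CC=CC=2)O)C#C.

Molecular formula from the SMILES: C13H13ClO.
DoU = (2C + 2 + N − H − X)/2 = (2·13 + 2 + 0 − 13 − 1)/2 = 14/2 = 7.
(Structurally: 2 ring(s) + 5 π bond(s) = 7.)

7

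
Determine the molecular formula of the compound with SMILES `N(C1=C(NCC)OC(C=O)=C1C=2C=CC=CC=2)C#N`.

Heavy atoms from the SMILES: 14 C, 3 N, 2 O.
Implicit hydrogens by atom environment:
  5 × C (aromatic): 1 H each → 5
  5 × C (aromatic): no H
  2 × N: 1 H each → 2
  1 × C: 3 H
  1 × C: 2 H
  1 × C: 1 H
  1 × C: no H
  1 × N: no H
  1 × O (aromatic): no H
  1 × O: no H
  Total hydrogens = 13.
Molecular formula: C14H13N3O2

C14H13N3O2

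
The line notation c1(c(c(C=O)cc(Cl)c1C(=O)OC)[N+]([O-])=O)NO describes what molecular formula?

C9H7ClN2O6

Heavy atoms from the SMILES: 9 C, 1 Cl, 2 N, 6 O.
Implicit hydrogens by atom environment:
  5 × C (aromatic): no H
  4 × O: no H
  1 × C: 3 H
  1 × C (aromatic): 1 H
  1 × C: 1 H
  1 × C: no H
  1 × Cl: no H
  1 × N: 1 H
  1 × N (charge +1): no H
  1 × O: 1 H
  1 × O (charge -1): no H
  Total hydrogens = 7.
Molecular formula: C9H7ClN2O6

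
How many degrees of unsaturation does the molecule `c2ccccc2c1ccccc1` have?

8

Molecular formula from the SMILES: C12H10.
DoU = (2C + 2 + N − H − X)/2 = (2·12 + 2 + 0 − 10 − 0)/2 = 16/2 = 8.
(Structurally: 2 ring(s) + 6 π bond(s) = 8.)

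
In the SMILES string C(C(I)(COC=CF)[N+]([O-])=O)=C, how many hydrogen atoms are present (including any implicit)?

Hydrogens are implicit in SMILES; fill each atom to its normal valence:
  3 × C: 1 H each → 3
  2 × C: 2 H each → 4
  2 × O: no H
  1 × C: no H
  1 × F: no H
  1 × I: no H
  1 × N (charge +1): no H
  1 × O (charge -1): no H
  Total hydrogens = 7.

7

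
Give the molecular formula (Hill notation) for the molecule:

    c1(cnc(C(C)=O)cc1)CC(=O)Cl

Heavy atoms from the SMILES: 9 C, 1 Cl, 1 N, 2 O.
Implicit hydrogens by atom environment:
  3 × C (aromatic): 1 H each → 3
  2 × C (aromatic): no H
  2 × C: no H
  2 × O: no H
  1 × C: 3 H
  1 × C: 2 H
  1 × Cl: no H
  1 × N (aromatic): no H
  Total hydrogens = 8.
Molecular formula: C9H8ClNO2

C9H8ClNO2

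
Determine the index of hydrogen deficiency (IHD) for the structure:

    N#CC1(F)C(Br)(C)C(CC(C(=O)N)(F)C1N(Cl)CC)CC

4

Molecular formula from the SMILES: C13H19BrClF2N3O.
DoU = (2C + 2 + N − H − X)/2 = (2·13 + 2 + 3 − 19 − 4)/2 = 8/2 = 4.
(Structurally: 1 ring(s) + 3 π bond(s) = 4.)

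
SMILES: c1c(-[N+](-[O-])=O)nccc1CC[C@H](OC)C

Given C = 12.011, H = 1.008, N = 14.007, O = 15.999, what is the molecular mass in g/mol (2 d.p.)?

Molecular formula: C10H14N2O3.
M = 10×12.011 + 14×1.008 + 2×14.007 + 3×15.999 = 210.23 g/mol.

210.23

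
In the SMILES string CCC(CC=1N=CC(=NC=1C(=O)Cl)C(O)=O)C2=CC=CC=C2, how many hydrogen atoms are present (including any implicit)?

15

Hydrogens are implicit in SMILES; fill each atom to its normal valence:
  6 × C (aromatic): 1 H each → 6
  4 × C (aromatic): no H
  2 × C: 2 H each → 4
  2 × C: no H
  2 × N (aromatic): no H
  2 × O: no H
  1 × C: 3 H
  1 × C: 1 H
  1 × Cl: no H
  1 × O: 1 H
  Total hydrogens = 15.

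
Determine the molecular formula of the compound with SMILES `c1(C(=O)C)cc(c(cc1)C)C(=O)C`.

Heavy atoms from the SMILES: 11 C, 2 O.
Implicit hydrogens by atom environment:
  3 × C: 3 H each → 9
  3 × C (aromatic): 1 H each → 3
  3 × C (aromatic): no H
  2 × C: no H
  2 × O: no H
  Total hydrogens = 12.
Molecular formula: C11H12O2

C11H12O2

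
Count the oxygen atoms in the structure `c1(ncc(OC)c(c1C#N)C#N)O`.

2

The symbol for oxygen appears 2 times in the SMILES.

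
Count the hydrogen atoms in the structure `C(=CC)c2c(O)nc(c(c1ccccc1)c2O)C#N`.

Hydrogens are implicit in SMILES; fill each atom to its normal valence:
  6 × C (aromatic): no H
  5 × C (aromatic): 1 H each → 5
  2 × C: 1 H each → 2
  2 × O: 1 H each → 2
  1 × C: 3 H
  1 × C: no H
  1 × N (aromatic): no H
  1 × N: no H
  Total hydrogens = 12.

12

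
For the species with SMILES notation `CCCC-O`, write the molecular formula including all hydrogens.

Heavy atoms from the SMILES: 4 C, 1 O.
Implicit hydrogens by atom environment:
  3 × C: 2 H each → 6
  1 × C: 3 H
  1 × O: 1 H
  Total hydrogens = 10.
Molecular formula: C4H10O

C4H10O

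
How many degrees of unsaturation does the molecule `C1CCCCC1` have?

Molecular formula from the SMILES: C6H12.
DoU = (2C + 2 + N − H − X)/2 = (2·6 + 2 + 0 − 12 − 0)/2 = 2/2 = 1.
(Structurally: 1 ring(s) + 0 π bond(s) = 1.)

1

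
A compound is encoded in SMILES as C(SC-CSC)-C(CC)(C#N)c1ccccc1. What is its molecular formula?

Heavy atoms from the SMILES: 14 C, 1 N, 2 S.
Implicit hydrogens by atom environment:
  5 × C (aromatic): 1 H each → 5
  4 × C: 2 H each → 8
  2 × C: 3 H each → 6
  2 × C: no H
  2 × S: no H
  1 × C (aromatic): no H
  1 × N: no H
  Total hydrogens = 19.
Molecular formula: C14H19NS2

C14H19NS2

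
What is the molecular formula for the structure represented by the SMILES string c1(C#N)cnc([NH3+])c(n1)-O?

C5H5N4O+

Heavy atoms from the SMILES: 5 C, 4 N, 1 O.
Implicit hydrogens by atom environment:
  3 × C (aromatic): no H
  2 × N (aromatic): no H
  1 × C (aromatic): 1 H
  1 × C: no H
  1 × N (charge +1): 3 H
  1 × N: no H
  1 × O: 1 H
  Total hydrogens = 5.
Net charge +1.
Molecular formula: C5H5N4O+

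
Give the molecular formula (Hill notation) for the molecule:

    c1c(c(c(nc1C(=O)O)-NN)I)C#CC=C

Heavy atoms from the SMILES: 10 C, 1 I, 3 N, 2 O.
Implicit hydrogens by atom environment:
  4 × C (aromatic): no H
  3 × C: no H
  1 × C: 2 H
  1 × C (aromatic): 1 H
  1 × C: 1 H
  1 × I: no H
  1 × N: 2 H
  1 × N: 1 H
  1 × N (aromatic): no H
  1 × O: 1 H
  1 × O: no H
  Total hydrogens = 8.
Molecular formula: C10H8IN3O2

C10H8IN3O2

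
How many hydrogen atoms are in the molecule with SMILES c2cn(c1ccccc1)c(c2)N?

Hydrogens are implicit in SMILES; fill each atom to its normal valence:
  8 × C (aromatic): 1 H each → 8
  2 × C (aromatic): no H
  1 × N: 2 H
  1 × N (aromatic): no H
  Total hydrogens = 10.

10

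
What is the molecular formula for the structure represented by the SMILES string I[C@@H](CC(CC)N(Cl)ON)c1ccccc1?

C11H16ClIN2O

Heavy atoms from the SMILES: 11 C, 1 Cl, 1 I, 2 N, 1 O.
Implicit hydrogens by atom environment:
  5 × C (aromatic): 1 H each → 5
  2 × C: 2 H each → 4
  2 × C: 1 H each → 2
  1 × C: 3 H
  1 × C (aromatic): no H
  1 × Cl: no H
  1 × I: no H
  1 × N: 2 H
  1 × N: no H
  1 × O: no H
  Total hydrogens = 16.
Molecular formula: C11H16ClIN2O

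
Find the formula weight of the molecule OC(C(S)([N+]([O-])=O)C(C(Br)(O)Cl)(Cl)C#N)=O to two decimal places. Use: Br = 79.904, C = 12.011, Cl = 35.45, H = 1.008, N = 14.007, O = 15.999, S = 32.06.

353.95

Molecular formula: C5H3BrCl2N2O5S.
M = 1×79.904 + 5×12.011 + 2×35.45 + 3×1.008 + 2×14.007 + 5×15.999 + 1×32.06 = 353.95 g/mol.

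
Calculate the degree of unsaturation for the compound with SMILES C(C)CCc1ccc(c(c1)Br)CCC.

Molecular formula from the SMILES: C13H19Br.
DoU = (2C + 2 + N − H − X)/2 = (2·13 + 2 + 0 − 19 − 1)/2 = 8/2 = 4.
(Structurally: 1 ring(s) + 3 π bond(s) = 4.)

4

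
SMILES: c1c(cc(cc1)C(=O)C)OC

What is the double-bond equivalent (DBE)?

5

Molecular formula from the SMILES: C9H10O2.
DoU = (2C + 2 + N − H − X)/2 = (2·9 + 2 + 0 − 10 − 0)/2 = 10/2 = 5.
(Structurally: 1 ring(s) + 4 π bond(s) = 5.)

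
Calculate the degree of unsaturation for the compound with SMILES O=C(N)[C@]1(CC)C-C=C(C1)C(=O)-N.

4

Molecular formula from the SMILES: C9H14N2O2.
DoU = (2C + 2 + N − H − X)/2 = (2·9 + 2 + 2 − 14 − 0)/2 = 8/2 = 4.
(Structurally: 1 ring(s) + 3 π bond(s) = 4.)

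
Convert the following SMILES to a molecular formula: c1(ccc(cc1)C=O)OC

C8H8O2

Heavy atoms from the SMILES: 8 C, 2 O.
Implicit hydrogens by atom environment:
  4 × C (aromatic): 1 H each → 4
  2 × C (aromatic): no H
  2 × O: no H
  1 × C: 3 H
  1 × C: 1 H
  Total hydrogens = 8.
Molecular formula: C8H8O2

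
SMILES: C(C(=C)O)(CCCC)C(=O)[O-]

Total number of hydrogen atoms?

Hydrogens are implicit in SMILES; fill each atom to its normal valence:
  4 × C: 2 H each → 8
  2 × C: no H
  1 × C: 3 H
  1 × C: 1 H
  1 × O: 1 H
  1 × O: no H
  1 × O (charge -1): no H
  Total hydrogens = 13.

13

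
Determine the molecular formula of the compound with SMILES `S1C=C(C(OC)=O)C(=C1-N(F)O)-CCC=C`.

C10H12FNO3S

Heavy atoms from the SMILES: 10 C, 1 F, 1 N, 3 O, 1 S.
Implicit hydrogens by atom environment:
  3 × C: 2 H each → 6
  3 × C (aromatic): no H
  2 × O: no H
  1 × C: 3 H
  1 × C (aromatic): 1 H
  1 × C: 1 H
  1 × C: no H
  1 × F: no H
  1 × N: no H
  1 × O: 1 H
  1 × S (aromatic): no H
  Total hydrogens = 12.
Molecular formula: C10H12FNO3S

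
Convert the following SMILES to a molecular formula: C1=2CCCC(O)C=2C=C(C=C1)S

Heavy atoms from the SMILES: 10 C, 1 O, 1 S.
Implicit hydrogens by atom environment:
  3 × C: 2 H each → 6
  3 × C (aromatic): 1 H each → 3
  3 × C (aromatic): no H
  1 × C: 1 H
  1 × O: 1 H
  1 × S: 1 H
  Total hydrogens = 12.
Molecular formula: C10H12OS

C10H12OS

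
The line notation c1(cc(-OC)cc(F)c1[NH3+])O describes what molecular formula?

C7H9FNO2+

Heavy atoms from the SMILES: 7 C, 1 F, 1 N, 2 O.
Implicit hydrogens by atom environment:
  4 × C (aromatic): no H
  2 × C (aromatic): 1 H each → 2
  1 × C: 3 H
  1 × F: no H
  1 × N (charge +1): 3 H
  1 × O: 1 H
  1 × O: no H
  Total hydrogens = 9.
Net charge +1.
Molecular formula: C7H9FNO2+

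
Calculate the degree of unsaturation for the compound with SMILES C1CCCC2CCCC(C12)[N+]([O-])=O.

3

Molecular formula from the SMILES: C10H17NO2.
DoU = (2C + 2 + N − H − X)/2 = (2·10 + 2 + 1 − 17 − 0)/2 = 6/2 = 3.
(Structurally: 2 ring(s) + 1 π bond(s) = 3.)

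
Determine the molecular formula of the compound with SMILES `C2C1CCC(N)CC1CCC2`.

Heavy atoms from the SMILES: 10 C, 1 N.
Implicit hydrogens by atom environment:
  7 × C: 2 H each → 14
  3 × C: 1 H each → 3
  1 × N: 2 H
  Total hydrogens = 19.
Molecular formula: C10H19N

C10H19N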